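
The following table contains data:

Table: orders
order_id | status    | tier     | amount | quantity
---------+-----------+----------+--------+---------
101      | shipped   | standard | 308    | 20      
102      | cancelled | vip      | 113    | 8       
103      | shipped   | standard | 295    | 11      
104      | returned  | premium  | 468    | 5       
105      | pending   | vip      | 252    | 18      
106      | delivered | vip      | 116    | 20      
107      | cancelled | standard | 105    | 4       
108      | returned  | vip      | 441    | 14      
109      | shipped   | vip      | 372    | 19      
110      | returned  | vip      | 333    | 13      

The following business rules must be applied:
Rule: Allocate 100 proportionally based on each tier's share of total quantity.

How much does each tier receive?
premium: 3.79, standard: 26.52, vip: 69.7

Step 1: Calculate total quantity = 132
Step 2: Calculate each tier's proportion:
  premium: 5/132 = 3.79% → 3.79
  standard: 35/132 = 26.52% → 26.52
  vip: 92/132 = 69.70% → 69.7
Step 3: Verify: sum of allocations ≈ 100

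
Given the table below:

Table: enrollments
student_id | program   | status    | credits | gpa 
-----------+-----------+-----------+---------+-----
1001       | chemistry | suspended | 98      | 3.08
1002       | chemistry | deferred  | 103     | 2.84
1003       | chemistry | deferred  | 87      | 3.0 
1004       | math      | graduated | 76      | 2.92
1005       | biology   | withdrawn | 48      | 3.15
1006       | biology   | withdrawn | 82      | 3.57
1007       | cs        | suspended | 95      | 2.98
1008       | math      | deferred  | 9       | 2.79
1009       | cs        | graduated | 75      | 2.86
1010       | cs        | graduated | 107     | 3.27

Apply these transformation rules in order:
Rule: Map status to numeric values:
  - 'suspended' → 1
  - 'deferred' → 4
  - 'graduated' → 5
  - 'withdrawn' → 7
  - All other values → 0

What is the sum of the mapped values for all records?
43

Step 1: Apply mapping to each record
Step 2: Count by status:
  'suspended': 2 records × 1 = 2
  'deferred': 3 records × 4 = 12
  'graduated': 3 records × 5 = 15
  'withdrawn': 2 records × 7 = 14
Step 3: Sum all mapped values = 43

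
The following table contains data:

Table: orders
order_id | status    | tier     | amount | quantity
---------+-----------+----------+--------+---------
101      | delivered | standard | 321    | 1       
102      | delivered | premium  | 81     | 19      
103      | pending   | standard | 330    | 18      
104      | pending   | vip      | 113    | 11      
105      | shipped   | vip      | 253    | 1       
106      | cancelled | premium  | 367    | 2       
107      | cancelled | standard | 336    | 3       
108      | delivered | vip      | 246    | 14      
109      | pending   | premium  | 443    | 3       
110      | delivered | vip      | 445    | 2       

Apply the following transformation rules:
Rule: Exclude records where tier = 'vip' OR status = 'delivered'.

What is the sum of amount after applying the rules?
1476

Step 1: Find records where tier = 'vip' OR status = 'delivered'
Step 2: 6 records match, summing to 1459
Step 3: Original sum: 2935
Step 4: Remaining sum = 2935 - 1459 = 1476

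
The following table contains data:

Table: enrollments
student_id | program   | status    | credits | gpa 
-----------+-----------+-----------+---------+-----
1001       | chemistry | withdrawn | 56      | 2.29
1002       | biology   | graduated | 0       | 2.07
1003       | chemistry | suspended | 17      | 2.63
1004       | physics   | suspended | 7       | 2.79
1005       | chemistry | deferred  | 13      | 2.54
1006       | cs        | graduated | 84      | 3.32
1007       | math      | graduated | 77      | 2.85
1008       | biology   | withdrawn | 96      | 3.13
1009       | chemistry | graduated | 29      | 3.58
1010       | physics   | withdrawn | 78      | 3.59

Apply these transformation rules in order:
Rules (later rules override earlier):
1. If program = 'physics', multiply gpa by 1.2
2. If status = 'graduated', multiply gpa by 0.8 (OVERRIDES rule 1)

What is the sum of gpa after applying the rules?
27.7

Step 1: Rule 2 takes priority for records with status = 'graduated'
  - 4 records: 11.82 × 0.8 = 9.46
Step 2: Rule 1 applies to remaining records with program = 'physics'
  - 2 records: 6.38 × 1.2 = 7.66
Step 3: Other records unchanged: 10.59
Step 4: Final sum = 9.46 + 7.66 + 10.59 = 27.7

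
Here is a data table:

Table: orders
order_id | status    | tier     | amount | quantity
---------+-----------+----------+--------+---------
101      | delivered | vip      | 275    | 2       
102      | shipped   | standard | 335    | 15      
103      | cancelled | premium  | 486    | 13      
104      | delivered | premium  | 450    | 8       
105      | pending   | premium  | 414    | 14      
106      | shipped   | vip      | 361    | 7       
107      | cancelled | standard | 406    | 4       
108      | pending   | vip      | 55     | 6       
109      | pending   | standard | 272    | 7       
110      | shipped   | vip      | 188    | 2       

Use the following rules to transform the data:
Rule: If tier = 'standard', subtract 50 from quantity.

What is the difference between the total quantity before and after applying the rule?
150

Step 1: Original sum of quantity = 78
Step 2: 3 records have tier = 'standard'
Step 3: Each affected record changes by -50
Step 4: Total change = 3 × -50 = -150
Step 5: New sum = 78 + -150 = -72
Step 6: Difference = |-72 - 78| = 150
        (Sum decreased by 150)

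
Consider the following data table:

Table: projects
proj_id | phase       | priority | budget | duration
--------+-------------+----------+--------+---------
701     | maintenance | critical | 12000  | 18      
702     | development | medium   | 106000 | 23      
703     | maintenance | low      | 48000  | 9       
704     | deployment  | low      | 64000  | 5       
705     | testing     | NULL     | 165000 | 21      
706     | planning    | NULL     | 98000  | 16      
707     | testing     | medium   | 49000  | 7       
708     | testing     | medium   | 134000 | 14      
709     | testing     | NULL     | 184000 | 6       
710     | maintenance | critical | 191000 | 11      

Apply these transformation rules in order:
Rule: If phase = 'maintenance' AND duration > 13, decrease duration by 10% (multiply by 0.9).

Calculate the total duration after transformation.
128.2

Step 1: Find records where phase = 'maintenance' AND duration > 13
Step 2: 1 records match, summing to 18
Step 3: After multiplier: 18 × 0.9 = 16.2
Step 4: Unaffected records sum: 112
Step 5: Final sum = 16.2 + 112 = 128.2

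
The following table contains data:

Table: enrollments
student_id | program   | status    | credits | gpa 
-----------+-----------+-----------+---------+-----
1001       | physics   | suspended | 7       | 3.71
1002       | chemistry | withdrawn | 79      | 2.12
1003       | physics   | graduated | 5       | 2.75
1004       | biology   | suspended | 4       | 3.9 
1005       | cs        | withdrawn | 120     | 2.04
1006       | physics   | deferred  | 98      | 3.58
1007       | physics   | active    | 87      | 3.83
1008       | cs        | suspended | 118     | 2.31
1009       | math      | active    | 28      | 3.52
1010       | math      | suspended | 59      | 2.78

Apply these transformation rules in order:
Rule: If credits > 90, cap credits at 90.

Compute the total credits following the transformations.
539

Step 1: 3 records have credits > 90
Step 2: These records originally summed to 336
Step 3: After capping: 3 × 90 = 270
Step 4: Unaffected records sum: 269
Step 5: Final sum = 270 + 269 = 539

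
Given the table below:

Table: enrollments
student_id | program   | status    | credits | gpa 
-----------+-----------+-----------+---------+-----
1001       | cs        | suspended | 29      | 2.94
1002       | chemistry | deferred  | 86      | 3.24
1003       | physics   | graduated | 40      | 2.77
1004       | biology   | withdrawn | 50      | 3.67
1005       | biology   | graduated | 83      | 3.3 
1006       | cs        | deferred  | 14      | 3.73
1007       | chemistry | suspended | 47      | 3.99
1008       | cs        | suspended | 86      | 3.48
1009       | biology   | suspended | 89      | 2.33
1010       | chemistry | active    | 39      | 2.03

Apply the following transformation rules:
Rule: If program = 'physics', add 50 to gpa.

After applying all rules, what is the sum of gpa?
81.48

Step 1: Count records where program = 'physics': 1
Step 2: Total bonus added: 1 × 50 = 50
Step 3: Original sum of gpa: 31.48
Step 4: Final sum = 31.48 + 50 = 81.48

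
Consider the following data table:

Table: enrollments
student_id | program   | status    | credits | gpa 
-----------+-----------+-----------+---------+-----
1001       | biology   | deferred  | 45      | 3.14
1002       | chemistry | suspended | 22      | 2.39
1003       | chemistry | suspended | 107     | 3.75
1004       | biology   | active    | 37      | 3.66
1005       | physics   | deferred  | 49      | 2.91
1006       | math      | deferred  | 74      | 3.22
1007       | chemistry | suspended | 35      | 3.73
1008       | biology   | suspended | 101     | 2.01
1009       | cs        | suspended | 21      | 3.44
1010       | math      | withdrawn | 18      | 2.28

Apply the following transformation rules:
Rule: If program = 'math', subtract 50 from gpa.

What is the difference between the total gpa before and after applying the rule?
100.0

Step 1: Original sum of gpa = 30.53
Step 2: 2 records have program = 'math'
Step 3: Each affected record changes by -50
Step 4: Total change = 2 × -50 = -100
Step 5: New sum = 30.53 + -100 = -69.47
Step 6: Difference = |-69.47 - 30.53| = 100.0
        (Sum decreased by 100.0)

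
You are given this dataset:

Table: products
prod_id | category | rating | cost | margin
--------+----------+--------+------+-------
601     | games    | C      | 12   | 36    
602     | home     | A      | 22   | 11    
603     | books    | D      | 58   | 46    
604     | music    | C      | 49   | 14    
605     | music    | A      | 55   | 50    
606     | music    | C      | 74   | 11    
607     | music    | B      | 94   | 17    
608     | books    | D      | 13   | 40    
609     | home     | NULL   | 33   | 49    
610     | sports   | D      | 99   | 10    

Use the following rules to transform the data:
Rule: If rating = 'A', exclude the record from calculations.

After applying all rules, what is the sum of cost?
432

Step 1: Identify records where rating = 'A'
Step 2: The excluded records sum to 77
Step 3: Original total cost = 509
Step 4: Remaining total = 509 - 77 = 432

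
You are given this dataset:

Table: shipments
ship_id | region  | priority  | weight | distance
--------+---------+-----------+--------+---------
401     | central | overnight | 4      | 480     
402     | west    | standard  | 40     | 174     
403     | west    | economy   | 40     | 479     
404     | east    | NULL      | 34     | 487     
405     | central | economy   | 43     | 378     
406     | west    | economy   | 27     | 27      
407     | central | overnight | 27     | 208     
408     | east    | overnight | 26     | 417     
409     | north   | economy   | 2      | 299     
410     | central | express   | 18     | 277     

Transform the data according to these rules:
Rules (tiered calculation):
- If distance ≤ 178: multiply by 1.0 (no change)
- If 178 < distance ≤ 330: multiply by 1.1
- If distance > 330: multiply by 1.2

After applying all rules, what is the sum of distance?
3752.6

Step 1: Tier 1 (distance ≤ 178): 2 records, sum = 201 × 1.0 = 201.0
Step 2: Tier 2 (178 < distance ≤ 330): 3 records, sum = 784 × 1.1 = 862.4
Step 3: Tier 3 (distance > 330): 5 records, sum = 2241 × 1.2 = 2689.2
Step 4: Final sum = 201.0 + 862.4 + 2689.2 = 3752.6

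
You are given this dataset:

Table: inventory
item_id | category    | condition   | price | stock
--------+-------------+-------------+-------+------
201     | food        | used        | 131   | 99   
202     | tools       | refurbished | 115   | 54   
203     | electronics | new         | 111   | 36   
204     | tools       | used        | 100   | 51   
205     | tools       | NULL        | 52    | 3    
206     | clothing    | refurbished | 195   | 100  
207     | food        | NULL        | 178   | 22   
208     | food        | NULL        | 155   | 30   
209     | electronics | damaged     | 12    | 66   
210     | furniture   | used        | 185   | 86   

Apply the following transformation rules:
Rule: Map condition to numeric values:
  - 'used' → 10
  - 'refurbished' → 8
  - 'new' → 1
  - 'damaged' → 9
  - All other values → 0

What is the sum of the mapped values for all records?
56

Step 1: Apply mapping to each record
Step 2: Count by status:
  'used': 3 records × 10 = 30
  'refurbished': 2 records × 8 = 16
  'new': 1 records × 1 = 1
  'damaged': 1 records × 9 = 9
Step 3: Sum all mapped values = 56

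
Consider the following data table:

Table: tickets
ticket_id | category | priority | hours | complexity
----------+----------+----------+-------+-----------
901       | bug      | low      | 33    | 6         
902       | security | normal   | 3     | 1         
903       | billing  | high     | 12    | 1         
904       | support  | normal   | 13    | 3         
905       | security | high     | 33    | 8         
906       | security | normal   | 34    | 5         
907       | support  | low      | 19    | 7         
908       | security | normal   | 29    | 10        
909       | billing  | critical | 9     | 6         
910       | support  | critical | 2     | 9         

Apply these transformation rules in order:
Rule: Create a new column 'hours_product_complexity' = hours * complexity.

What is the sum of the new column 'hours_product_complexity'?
1181

Step 1: For each record, compute hours * complexity
Example calculations:
  33 * 6 = 198
  3 * 1 = 3
  12 * 1 = 12
  ...
Step 2: Sum all derived values
Step 3: Total = 1181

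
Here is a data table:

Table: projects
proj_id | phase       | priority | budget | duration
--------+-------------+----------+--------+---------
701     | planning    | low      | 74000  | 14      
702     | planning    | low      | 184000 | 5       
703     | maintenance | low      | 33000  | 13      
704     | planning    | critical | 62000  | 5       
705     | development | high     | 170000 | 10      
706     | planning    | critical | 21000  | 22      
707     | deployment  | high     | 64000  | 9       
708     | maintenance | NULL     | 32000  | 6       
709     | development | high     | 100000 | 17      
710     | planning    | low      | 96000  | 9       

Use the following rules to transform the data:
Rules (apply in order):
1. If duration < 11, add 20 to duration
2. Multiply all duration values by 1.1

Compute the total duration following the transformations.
253.0

Step 1: Apply Rule 1 - Add 20 to records with duration < 11
  - 6 records affected: 44 + (6 × 20) = 164
  - Unaffected records: 66
  - Sum after Rule 1: 230
Step 2: Apply Rule 2 - Multiply all by 1.1
  - 230 × 1.1 = 253.0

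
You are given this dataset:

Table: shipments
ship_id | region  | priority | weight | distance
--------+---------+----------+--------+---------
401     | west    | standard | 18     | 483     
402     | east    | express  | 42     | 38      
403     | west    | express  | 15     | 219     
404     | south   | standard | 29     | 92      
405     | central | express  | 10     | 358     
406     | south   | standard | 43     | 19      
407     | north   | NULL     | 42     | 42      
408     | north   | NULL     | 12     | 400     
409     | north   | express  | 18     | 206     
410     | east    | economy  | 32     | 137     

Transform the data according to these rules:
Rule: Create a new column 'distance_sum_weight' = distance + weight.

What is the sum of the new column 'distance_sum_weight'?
2255

Step 1: For each record, compute distance + weight
Example calculations:
  483 + 18 = 501
  38 + 42 = 80
  219 + 15 = 234
  ...
Step 2: Sum all derived values
Step 3: Total = 2255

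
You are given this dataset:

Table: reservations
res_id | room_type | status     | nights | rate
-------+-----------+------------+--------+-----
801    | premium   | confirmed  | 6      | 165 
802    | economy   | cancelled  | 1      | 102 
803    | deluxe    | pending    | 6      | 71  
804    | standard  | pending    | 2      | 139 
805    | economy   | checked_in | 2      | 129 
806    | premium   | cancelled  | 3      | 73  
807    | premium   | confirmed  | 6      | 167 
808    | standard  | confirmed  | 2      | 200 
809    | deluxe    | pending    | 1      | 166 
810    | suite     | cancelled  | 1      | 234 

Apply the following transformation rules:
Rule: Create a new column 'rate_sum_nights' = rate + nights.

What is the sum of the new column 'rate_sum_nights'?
1476

Step 1: For each record, compute rate + nights
Example calculations:
  165 + 6 = 171
  102 + 1 = 103
  71 + 6 = 77
  ...
Step 2: Sum all derived values
Step 3: Total = 1476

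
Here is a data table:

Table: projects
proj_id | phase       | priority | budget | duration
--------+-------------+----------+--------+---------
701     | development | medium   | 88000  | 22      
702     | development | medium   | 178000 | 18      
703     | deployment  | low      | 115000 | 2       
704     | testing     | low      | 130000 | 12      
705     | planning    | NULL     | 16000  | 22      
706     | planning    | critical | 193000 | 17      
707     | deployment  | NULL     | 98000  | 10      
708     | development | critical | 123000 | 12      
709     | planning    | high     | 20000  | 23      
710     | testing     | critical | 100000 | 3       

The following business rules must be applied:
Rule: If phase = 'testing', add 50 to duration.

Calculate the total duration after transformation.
241

Step 1: Count records where phase = 'testing': 2
Step 2: Total bonus added: 2 × 50 = 100
Step 3: Original sum of duration: 141
Step 4: Final sum = 141 + 100 = 241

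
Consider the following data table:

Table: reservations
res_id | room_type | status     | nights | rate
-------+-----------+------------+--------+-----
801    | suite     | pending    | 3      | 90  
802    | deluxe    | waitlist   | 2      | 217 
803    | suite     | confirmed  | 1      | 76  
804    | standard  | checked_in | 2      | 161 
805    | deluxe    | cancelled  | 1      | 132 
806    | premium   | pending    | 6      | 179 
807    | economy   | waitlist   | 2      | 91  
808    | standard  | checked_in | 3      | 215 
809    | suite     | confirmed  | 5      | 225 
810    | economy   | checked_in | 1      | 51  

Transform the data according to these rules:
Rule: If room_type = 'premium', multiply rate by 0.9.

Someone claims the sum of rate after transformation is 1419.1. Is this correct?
Yes, the result is correct.

Step 1: Calculate the correct sum after transformation
Step 2: Apply multiplier 0.9 to records where room_type = 'premium'
Step 3: Correct result = 1419.1
Step 4: Claimed result = 1419.1
Step 5: 1419.1 = 1419.1 ✓
Conclusion: The claimed result is correct.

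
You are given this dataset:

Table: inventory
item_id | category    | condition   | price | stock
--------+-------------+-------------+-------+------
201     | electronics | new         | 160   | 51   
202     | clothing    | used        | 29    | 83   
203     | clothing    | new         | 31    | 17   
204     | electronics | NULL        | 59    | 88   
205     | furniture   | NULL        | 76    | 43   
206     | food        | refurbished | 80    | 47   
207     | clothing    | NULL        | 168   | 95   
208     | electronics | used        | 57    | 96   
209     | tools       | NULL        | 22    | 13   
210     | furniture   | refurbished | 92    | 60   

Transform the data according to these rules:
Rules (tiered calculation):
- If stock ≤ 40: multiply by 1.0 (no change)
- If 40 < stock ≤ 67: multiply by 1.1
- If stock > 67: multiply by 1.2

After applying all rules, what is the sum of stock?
685.5

Step 1: Tier 1 (stock ≤ 40): 2 records, sum = 30 × 1.0 = 30.0
Step 2: Tier 2 (40 < stock ≤ 67): 4 records, sum = 201 × 1.1 = 221.1
Step 3: Tier 3 (stock > 67): 4 records, sum = 362 × 1.2 = 434.4
Step 4: Final sum = 30.0 + 221.1 + 434.4 = 685.5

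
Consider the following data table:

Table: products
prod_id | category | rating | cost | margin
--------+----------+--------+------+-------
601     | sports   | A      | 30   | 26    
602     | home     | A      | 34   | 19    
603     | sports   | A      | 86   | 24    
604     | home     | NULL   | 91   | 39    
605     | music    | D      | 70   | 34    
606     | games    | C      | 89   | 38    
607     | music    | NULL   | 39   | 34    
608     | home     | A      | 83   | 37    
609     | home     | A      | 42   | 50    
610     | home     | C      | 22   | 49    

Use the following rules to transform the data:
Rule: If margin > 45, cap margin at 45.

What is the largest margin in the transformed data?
45

Step 1: Original maximum margin = 50
Step 2: Apply cap at 45
Step 3: 2 records had margin > 45 and were capped
Step 4: Maximum after transformation = 45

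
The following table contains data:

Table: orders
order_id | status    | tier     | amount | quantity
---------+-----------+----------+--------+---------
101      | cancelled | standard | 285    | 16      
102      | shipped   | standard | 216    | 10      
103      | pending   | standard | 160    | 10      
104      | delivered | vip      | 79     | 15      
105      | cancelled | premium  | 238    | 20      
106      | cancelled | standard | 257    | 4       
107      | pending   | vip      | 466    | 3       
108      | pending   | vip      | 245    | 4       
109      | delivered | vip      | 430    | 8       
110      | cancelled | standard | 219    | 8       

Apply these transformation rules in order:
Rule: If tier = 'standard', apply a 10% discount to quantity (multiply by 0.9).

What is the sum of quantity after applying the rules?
93.2

Step 1: Records with tier = 'standard' have total quantity = 48
Step 2: Apply multiplier: 48 × 0.9 = 43.2
Step 3: Other records total: 50
Step 4: Final sum = 43.2 + 50 = 93.2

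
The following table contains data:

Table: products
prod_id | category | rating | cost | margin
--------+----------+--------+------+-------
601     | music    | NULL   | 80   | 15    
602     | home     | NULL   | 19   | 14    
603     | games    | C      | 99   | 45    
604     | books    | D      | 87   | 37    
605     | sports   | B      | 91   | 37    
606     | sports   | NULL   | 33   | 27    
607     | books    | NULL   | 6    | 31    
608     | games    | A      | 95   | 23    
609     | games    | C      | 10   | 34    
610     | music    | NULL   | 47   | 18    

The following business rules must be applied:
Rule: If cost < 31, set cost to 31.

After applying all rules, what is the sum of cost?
625

Step 1: 3 records have cost < 31
Step 2: These records originally summed to 35
Step 3: After setting to minimum: 3 × 31 = 93
Step 4: Unaffected records sum: 532
Step 5: Final sum = 93 + 532 = 625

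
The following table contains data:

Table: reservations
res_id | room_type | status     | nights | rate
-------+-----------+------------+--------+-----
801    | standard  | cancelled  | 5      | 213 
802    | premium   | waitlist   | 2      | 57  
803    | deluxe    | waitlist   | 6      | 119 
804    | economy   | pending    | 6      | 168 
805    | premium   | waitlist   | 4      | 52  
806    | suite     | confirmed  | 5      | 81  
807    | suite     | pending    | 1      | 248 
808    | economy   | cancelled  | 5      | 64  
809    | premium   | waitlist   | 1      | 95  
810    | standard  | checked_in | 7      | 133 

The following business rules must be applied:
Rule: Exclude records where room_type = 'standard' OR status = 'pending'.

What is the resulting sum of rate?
468

Step 1: Find records where room_type = 'standard' OR status = 'pending'
Step 2: 4 records match, summing to 762
Step 3: Original sum: 1230
Step 4: Remaining sum = 1230 - 762 = 468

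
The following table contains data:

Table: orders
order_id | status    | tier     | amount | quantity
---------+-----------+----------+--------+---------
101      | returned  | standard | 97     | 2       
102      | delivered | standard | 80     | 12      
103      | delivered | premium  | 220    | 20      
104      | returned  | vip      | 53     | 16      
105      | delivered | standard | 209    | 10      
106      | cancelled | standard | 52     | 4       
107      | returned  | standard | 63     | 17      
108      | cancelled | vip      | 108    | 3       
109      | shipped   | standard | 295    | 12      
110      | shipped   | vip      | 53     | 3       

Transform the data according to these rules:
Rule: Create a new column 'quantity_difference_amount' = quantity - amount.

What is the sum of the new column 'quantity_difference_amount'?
-1131

Step 1: For each record, compute quantity - amount
Example calculations:
  2 - 97 = -95
  12 - 80 = -68
  20 - 220 = -200
  ...
Step 2: Sum all derived values
Step 3: Total = -1131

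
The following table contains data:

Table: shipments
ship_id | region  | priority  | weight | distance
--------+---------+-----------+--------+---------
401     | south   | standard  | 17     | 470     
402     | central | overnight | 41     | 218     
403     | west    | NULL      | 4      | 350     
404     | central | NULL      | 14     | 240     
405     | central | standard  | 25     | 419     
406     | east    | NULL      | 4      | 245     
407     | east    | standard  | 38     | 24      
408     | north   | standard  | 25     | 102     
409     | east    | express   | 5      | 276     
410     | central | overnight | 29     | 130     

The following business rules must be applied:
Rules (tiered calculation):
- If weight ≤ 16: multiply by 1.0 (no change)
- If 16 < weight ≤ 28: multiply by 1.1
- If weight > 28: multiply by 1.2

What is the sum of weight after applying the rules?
230.3

Step 1: Tier 1 (weight ≤ 16): 4 records, sum = 27 × 1.0 = 27.0
Step 2: Tier 2 (16 < weight ≤ 28): 3 records, sum = 67 × 1.1 = 73.7
Step 3: Tier 3 (weight > 28): 3 records, sum = 108 × 1.2 = 129.6
Step 4: Final sum = 27.0 + 73.7 + 129.6 = 230.3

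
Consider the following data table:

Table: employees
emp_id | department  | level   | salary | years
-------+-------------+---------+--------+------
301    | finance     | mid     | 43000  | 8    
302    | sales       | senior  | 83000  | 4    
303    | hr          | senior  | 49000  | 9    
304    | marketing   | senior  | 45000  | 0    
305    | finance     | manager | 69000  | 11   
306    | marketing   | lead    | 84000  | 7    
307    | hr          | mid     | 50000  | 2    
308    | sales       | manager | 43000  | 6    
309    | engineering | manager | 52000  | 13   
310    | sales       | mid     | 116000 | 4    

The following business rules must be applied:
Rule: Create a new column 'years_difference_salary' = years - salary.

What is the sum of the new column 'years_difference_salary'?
-633936

Step 1: For each record, compute years - salary
Example calculations:
  8 - 43000 = -42992
  4 - 83000 = -82996
  9 - 49000 = -48991
  ...
Step 2: Sum all derived values
Step 3: Total = -633936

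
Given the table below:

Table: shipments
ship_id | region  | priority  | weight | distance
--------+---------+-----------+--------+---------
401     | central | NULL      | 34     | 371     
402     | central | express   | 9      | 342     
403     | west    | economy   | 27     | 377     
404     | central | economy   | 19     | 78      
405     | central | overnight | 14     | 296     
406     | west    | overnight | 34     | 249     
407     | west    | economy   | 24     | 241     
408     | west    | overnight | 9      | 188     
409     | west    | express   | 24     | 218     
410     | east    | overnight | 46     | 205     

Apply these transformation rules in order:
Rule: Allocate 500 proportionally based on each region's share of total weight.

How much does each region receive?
central: 158.33, east: 95.83, west: 245.83

Step 1: Calculate total weight = 240
Step 2: Calculate each region's proportion:
  central: 76/240 = 31.67% → 158.33
  east: 46/240 = 19.17% → 95.83
  west: 118/240 = 49.17% → 245.83
Step 3: Verify: sum of allocations ≈ 500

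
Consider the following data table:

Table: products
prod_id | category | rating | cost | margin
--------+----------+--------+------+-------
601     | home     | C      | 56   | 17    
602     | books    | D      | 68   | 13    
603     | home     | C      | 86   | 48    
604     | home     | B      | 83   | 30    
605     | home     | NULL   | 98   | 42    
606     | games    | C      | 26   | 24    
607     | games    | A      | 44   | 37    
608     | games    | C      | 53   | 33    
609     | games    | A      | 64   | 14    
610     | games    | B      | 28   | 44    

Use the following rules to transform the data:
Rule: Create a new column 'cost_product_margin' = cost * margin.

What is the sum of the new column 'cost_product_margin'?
18699

Step 1: For each record, compute cost * margin
Example calculations:
  56 * 17 = 952
  68 * 13 = 884
  86 * 48 = 4128
  ...
Step 2: Sum all derived values
Step 3: Total = 18699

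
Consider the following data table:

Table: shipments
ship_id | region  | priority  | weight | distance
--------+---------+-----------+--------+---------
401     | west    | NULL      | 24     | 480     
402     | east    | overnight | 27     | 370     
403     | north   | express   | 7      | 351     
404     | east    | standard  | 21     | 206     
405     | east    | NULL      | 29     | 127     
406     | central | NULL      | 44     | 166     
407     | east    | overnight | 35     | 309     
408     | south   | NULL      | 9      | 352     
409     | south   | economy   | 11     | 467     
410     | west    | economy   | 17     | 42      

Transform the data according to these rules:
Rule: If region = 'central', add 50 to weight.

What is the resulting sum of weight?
274

Step 1: Count records where region = 'central': 1
Step 2: Total bonus added: 1 × 50 = 50
Step 3: Original sum of weight: 224
Step 4: Final sum = 224 + 50 = 274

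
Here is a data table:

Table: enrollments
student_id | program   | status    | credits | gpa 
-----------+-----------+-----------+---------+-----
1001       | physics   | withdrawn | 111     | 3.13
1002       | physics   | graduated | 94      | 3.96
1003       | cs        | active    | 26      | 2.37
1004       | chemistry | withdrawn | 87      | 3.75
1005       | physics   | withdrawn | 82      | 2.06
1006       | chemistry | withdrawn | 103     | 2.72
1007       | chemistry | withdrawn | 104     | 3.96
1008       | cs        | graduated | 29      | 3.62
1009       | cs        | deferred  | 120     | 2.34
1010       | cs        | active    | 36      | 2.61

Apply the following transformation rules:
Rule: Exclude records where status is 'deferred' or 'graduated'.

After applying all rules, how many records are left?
7

Step 1: Count records to exclude
  - 1 (deferred) + 2 (graduated) = 3 records
Step 2: Total records: 10
Step 3: Remaining = 10 - 3 = 7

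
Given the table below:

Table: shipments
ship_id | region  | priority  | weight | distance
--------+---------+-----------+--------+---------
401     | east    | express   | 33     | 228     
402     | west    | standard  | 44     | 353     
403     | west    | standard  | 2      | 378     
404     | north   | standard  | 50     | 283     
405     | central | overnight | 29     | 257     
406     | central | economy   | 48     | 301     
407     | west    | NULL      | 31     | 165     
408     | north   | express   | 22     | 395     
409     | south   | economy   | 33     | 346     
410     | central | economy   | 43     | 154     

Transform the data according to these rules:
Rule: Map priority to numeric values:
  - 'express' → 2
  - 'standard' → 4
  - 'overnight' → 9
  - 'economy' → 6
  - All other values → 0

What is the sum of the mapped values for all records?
43

Step 1: Apply mapping to each record
Step 2: Count by status:
  'express': 2 records × 2 = 4
  'standard': 3 records × 4 = 12
  'overnight': 1 records × 9 = 9
  'economy': 3 records × 6 = 18
Step 3: Sum all mapped values = 43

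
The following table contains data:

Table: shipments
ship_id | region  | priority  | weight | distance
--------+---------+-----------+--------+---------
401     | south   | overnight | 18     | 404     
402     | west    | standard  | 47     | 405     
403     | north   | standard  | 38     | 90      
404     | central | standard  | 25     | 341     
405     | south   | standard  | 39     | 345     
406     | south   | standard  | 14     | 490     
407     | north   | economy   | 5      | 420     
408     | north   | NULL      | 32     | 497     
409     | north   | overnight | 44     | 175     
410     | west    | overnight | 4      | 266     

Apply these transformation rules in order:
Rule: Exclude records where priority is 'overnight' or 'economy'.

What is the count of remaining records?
6

Step 1: Count records to exclude
  - 3 (overnight) + 1 (economy) = 4 records
Step 2: Total records: 10
Step 3: Remaining = 10 - 4 = 6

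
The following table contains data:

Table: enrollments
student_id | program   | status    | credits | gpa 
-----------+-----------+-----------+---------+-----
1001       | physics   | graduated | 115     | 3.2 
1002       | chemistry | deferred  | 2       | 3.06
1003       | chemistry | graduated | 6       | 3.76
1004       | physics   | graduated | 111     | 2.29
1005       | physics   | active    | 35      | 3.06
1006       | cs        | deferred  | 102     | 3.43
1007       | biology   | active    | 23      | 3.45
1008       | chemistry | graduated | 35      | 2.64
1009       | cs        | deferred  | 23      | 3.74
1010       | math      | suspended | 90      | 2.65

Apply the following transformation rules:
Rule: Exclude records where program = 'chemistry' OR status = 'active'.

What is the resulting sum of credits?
441

Step 1: Find records where program = 'chemistry' OR status = 'active'
Step 2: 5 records match, summing to 101
Step 3: Original sum: 542
Step 4: Remaining sum = 542 - 101 = 441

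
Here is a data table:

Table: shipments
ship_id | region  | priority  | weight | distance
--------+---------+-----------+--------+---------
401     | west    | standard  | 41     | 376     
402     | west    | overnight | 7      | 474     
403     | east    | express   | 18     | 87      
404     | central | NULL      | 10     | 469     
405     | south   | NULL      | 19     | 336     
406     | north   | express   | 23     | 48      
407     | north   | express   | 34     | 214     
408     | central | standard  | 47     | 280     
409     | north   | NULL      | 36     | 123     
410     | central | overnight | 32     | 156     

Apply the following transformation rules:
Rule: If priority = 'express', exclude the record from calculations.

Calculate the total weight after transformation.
192

Step 1: Identify records where priority = 'express'
Step 2: The excluded records sum to 75
Step 3: Original total weight = 267
Step 4: Remaining total = 267 - 75 = 192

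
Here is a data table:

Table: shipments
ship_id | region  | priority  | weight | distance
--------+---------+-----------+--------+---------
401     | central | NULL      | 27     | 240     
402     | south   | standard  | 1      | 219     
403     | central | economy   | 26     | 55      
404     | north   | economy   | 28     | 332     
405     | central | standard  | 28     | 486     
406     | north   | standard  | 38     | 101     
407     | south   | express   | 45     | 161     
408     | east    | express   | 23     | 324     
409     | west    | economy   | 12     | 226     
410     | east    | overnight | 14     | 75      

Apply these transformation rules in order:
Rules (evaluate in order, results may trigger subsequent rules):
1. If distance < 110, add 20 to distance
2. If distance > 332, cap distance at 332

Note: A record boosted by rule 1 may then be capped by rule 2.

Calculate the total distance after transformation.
2125

Step 1: Apply rule 1 to records with distance < 110
  - 3 records get bonus of 20
  - Of these, 0 records then exceed 332 and get capped
Step 2: Apply rule 2 to records with distance > 332
  - 1 records (original) are capped
Step 3: Calculate final sum = 2125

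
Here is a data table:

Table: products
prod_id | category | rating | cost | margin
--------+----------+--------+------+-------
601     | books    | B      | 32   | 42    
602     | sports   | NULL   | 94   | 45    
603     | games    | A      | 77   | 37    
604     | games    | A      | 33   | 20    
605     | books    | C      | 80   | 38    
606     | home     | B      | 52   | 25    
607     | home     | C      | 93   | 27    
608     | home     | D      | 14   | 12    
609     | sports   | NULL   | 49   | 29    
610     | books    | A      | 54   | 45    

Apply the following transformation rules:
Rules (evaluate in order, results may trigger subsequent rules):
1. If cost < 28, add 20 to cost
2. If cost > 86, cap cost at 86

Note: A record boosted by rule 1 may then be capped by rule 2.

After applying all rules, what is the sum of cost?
583

Step 1: Apply rule 1 to records with cost < 28
  - 1 records get bonus of 20
  - Of these, 0 records then exceed 86 and get capped
Step 2: Apply rule 2 to records with cost > 86
  - 2 records (original) are capped
Step 3: Calculate final sum = 583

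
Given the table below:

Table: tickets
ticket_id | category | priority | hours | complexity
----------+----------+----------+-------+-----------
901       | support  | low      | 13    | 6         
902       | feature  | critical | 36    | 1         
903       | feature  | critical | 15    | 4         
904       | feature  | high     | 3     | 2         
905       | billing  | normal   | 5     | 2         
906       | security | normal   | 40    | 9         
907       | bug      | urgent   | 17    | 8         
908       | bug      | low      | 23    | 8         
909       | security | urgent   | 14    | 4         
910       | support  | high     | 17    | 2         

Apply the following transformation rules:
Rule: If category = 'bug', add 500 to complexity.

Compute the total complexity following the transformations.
1046

Step 1: Count records where category = 'bug': 2
Step 2: Total bonus added: 2 × 500 = 1000
Step 3: Original sum of complexity: 46
Step 4: Final sum = 46 + 1000 = 1046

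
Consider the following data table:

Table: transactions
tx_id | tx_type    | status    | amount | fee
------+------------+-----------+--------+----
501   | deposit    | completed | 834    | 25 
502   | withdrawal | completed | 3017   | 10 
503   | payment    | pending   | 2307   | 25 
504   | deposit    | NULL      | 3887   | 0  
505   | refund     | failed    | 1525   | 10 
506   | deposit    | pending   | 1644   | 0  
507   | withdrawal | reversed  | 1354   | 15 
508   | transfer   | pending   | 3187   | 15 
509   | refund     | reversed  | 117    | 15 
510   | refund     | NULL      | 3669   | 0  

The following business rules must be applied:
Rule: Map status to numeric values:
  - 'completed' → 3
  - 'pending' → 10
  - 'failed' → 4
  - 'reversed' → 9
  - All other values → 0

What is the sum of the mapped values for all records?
58

Step 1: Apply mapping to each record
Step 2: Count by status:
  'completed': 2 records × 3 = 6
  'pending': 3 records × 10 = 30
  'failed': 1 records × 4 = 4
  'reversed': 2 records × 9 = 18
Step 3: Sum all mapped values = 58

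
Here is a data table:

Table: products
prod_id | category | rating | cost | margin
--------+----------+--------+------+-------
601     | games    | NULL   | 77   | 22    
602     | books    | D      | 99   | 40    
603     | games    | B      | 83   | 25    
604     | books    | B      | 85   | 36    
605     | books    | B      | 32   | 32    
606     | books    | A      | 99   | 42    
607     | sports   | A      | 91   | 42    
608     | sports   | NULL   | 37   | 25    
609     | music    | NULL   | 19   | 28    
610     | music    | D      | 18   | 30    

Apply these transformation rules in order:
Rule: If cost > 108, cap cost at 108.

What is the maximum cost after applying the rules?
99

Step 1: Original maximum cost = 99
Step 2: Check cap of 108 against maximum
Step 3: No records exceed the cap (max 99 <= cap 108), so no capping applies
Step 4: Maximum after transformation = 99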